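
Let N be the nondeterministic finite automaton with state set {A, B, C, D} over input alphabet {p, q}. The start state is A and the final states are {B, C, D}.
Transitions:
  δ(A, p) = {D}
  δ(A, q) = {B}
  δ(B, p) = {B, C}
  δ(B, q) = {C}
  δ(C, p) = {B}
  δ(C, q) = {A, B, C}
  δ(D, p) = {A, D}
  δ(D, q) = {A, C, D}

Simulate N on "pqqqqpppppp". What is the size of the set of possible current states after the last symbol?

4

Start: {A}
read p: {D}
read q: {A, C, D}
read q: {A, B, C, D}
read q: {A, B, C, D}
read q: {A, B, C, D}
read p: {A, B, C, D}
read p: {A, B, C, D}
read p: {A, B, C, D}
read p: {A, B, C, D}
read p: {A, B, C, D}
read p: {A, B, C, D}
Final reachable set {A, B, C, D} has 4 states.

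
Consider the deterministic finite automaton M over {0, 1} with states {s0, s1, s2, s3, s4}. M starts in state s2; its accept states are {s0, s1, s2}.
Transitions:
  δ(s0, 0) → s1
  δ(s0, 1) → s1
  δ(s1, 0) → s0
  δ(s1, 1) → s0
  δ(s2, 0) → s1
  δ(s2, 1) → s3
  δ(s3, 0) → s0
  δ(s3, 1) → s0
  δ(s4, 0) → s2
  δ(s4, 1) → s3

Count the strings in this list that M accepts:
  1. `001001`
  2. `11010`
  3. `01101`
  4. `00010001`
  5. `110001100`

`001001`: accepted
`11010`: accepted
`01101`: accepted
`00010001`: accepted
`110001100`: accepted

5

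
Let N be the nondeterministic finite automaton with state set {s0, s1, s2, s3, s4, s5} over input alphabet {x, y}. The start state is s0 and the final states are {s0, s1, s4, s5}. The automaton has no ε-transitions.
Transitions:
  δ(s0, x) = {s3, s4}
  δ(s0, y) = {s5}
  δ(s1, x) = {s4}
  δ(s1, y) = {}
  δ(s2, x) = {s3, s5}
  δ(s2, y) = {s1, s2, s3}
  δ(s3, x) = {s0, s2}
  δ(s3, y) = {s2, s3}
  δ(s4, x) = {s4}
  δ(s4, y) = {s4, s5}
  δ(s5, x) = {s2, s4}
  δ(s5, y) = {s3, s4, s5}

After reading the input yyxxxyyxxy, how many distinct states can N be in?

5

Start: {s0}
read y: {s5}
read y: {s3, s4, s5}
read x: {s0, s2, s4}
read x: {s3, s4, s5}
read x: {s0, s2, s4}
read y: {s1, s2, s3, s4, s5}
read y: {s1, s2, s3, s4, s5}
read x: {s0, s2, s3, s4, s5}
read x: {s0, s2, s3, s4, s5}
read y: {s1, s2, s3, s4, s5}
Final reachable set {s1, s2, s3, s4, s5} has 5 states.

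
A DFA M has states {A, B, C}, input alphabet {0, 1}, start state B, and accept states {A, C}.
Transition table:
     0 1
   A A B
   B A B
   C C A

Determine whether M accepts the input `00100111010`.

accepted

B --0--> A
A --0--> A
A --1--> B
B --0--> A
A --0--> A
A --1--> B
B --1--> B
B --1--> B
B --0--> A
A --1--> B
B --0--> A
End in state A, which is an accepting state.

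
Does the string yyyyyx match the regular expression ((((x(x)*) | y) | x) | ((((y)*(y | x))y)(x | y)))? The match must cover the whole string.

yes

The right alternative ((((y)*(y|x))y)(x|y)) matches yyyyyx.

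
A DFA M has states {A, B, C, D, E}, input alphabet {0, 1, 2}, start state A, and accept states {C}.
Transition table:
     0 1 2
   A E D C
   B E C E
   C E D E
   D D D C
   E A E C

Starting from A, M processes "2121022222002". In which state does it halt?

C

A --2--> C
C --1--> D
D --2--> C
C --1--> D
D --0--> D
D --2--> C
C --2--> E
E --2--> C
C --2--> E
E --2--> C
C --0--> E
E --0--> A
A --2--> C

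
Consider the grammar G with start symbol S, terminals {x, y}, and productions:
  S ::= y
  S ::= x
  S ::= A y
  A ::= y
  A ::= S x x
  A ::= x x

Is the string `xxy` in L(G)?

yes

S ⇒ Ay ⇒ xxy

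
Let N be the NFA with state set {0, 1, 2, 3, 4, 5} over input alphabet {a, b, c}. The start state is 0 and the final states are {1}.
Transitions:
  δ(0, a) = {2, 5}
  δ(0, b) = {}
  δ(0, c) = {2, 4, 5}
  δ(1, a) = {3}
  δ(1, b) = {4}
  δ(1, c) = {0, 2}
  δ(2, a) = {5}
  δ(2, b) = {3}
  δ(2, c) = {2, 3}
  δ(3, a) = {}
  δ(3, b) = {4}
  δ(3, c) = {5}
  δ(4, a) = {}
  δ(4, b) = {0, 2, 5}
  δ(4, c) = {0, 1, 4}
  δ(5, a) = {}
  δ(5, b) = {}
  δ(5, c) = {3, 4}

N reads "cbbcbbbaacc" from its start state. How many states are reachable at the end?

0

Start: {0}
read c: {2, 4, 5}
read b: {0, 2, 3, 5}
read b: {3, 4}
read c: {0, 1, 4, 5}
read b: {0, 2, 4, 5}
read b: {0, 2, 3, 5}
read b: {3, 4}
read a: {}
The reachable set is empty and stays empty for the remaining 3 symbols.
Final reachable set {} has 0 states.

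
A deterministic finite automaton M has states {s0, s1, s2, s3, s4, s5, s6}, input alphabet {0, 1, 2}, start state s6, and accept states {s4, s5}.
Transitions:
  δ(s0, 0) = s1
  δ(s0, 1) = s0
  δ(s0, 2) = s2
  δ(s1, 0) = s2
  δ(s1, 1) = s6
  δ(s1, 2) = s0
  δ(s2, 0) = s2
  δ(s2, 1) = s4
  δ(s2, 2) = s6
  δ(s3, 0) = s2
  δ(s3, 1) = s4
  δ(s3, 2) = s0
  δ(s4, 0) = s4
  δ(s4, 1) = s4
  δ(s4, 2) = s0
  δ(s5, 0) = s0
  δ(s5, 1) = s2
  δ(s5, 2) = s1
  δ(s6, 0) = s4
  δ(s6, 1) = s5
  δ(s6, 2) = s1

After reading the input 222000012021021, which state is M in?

s6 --2--> s1
s1 --2--> s0
s0 --2--> s2
s2 --0--> s2
s2 --0--> s2
s2 --0--> s2
s2 --0--> s2
s2 --1--> s4
s4 --2--> s0
s0 --0--> s1
s1 --2--> s0
s0 --1--> s0
s0 --0--> s1
s1 --2--> s0
s0 --1--> s0

s0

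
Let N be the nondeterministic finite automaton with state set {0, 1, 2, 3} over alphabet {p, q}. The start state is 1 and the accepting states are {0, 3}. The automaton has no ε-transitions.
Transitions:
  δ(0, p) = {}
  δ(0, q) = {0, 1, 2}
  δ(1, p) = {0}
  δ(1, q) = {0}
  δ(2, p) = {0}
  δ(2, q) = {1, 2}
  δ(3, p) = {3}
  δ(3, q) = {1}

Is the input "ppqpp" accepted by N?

Start: {1}
read p: {0}
read p: {}
The reachable set is empty and stays empty for the remaining 3 symbols.
Reachable ∩ accepting = {} — empty.

rejected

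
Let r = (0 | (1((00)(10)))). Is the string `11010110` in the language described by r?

Neither 0 nor (1((00)(10))) matches 11010110.

no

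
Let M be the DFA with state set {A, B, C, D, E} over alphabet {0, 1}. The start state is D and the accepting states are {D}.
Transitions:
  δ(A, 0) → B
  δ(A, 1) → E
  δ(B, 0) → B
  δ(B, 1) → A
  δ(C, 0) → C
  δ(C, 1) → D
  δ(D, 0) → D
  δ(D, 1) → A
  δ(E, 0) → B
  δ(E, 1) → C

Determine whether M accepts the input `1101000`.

rejected

D --1--> A
A --1--> E
E --0--> B
B --1--> A
A --0--> B
B --0--> B
B --0--> B
End in state B, which is not an accepting state.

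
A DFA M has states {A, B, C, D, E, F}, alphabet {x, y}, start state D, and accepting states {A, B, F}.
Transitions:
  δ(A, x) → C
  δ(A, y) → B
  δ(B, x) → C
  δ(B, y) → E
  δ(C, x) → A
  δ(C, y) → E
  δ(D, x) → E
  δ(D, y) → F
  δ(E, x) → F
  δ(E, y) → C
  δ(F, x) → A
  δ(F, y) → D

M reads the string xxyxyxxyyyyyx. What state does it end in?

F

D --x--> E
E --x--> F
F --y--> D
D --x--> E
E --y--> C
C --x--> A
A --x--> C
C --y--> E
E --y--> C
C --y--> E
E --y--> C
C --y--> E
E --x--> F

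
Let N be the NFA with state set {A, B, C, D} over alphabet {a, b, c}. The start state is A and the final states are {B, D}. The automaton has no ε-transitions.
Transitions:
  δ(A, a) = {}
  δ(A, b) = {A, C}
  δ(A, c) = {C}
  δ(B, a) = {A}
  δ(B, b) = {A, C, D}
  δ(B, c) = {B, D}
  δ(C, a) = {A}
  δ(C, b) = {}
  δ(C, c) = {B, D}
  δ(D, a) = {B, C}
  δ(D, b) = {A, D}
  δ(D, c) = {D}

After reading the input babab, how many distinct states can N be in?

Start: {A}
read b: {A, C}
read a: {A}
read b: {A, C}
read a: {A}
read b: {A, C}
Final reachable set {A, C} has 2 states.

2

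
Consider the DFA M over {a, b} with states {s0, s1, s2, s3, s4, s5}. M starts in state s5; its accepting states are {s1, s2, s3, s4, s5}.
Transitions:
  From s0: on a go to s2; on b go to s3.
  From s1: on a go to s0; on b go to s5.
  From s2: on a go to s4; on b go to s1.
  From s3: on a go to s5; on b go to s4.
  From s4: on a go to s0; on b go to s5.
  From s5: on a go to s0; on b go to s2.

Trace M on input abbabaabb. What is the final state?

s5 --a--> s0
s0 --b--> s3
s3 --b--> s4
s4 --a--> s0
s0 --b--> s3
s3 --a--> s5
s5 --a--> s0
s0 --b--> s3
s3 --b--> s4

s4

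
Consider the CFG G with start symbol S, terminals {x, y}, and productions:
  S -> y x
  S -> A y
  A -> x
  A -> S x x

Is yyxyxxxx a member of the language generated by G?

no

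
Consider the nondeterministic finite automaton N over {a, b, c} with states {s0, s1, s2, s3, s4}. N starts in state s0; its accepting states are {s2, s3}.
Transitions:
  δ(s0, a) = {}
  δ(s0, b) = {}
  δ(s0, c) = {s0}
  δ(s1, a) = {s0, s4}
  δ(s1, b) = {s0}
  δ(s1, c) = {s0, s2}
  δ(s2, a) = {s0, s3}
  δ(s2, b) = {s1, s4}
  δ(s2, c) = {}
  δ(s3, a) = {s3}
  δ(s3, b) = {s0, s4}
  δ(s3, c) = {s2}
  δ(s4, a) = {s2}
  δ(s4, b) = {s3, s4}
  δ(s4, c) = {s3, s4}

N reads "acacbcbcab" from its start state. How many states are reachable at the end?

0

Start: {s0}
read a: {}
The reachable set is empty and stays empty for the remaining 9 symbols.
Final reachable set {} has 0 states.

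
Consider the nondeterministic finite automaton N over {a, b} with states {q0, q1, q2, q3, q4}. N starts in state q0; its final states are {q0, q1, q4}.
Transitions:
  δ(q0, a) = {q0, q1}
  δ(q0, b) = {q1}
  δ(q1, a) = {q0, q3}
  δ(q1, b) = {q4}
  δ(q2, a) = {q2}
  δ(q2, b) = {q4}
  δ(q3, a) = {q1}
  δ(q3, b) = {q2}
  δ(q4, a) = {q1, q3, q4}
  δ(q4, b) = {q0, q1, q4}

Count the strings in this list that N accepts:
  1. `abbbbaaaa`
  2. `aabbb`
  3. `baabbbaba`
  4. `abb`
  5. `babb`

`abbbbaaaa`: accepted
`aabbb`: accepted
`baabbbaba`: accepted
`abb`: accepted
`babb`: accepted

5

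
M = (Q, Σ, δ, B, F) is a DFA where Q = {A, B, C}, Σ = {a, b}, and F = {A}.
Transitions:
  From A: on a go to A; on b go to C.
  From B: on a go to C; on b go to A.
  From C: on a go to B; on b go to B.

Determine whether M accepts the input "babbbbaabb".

B --b--> A
A --a--> A
A --b--> C
C --b--> B
B --b--> A
A --b--> C
C --a--> B
B --a--> C
C --b--> B
B --b--> A
End in state A, which is an accepting state.

accepted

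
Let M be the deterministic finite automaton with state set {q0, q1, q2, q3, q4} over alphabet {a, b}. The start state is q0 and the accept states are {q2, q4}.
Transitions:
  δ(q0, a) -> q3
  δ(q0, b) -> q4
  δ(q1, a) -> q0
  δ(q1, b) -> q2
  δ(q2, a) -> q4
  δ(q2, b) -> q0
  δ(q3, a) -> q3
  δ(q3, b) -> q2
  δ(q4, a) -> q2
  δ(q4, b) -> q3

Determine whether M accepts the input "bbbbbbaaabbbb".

rejected

q0 --b--> q4
q4 --b--> q3
q3 --b--> q2
q2 --b--> q0
q0 --b--> q4
q4 --b--> q3
q3 --a--> q3
q3 --a--> q3
q3 --a--> q3
q3 --b--> q2
q2 --b--> q0
q0 --b--> q4
q4 --b--> q3
End in state q3, which is not an accepting state.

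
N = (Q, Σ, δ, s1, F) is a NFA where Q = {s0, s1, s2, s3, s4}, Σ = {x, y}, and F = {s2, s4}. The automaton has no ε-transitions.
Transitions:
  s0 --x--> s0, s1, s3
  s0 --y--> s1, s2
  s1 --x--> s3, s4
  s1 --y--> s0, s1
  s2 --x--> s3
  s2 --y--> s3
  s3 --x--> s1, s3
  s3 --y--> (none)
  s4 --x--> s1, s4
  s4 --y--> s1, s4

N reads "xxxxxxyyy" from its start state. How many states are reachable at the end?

Start: {s1}
read x: {s3, s4}
read x: {s1, s3, s4}
read x: {s1, s3, s4}
read x: {s1, s3, s4}
read x: {s1, s3, s4}
read x: {s1, s3, s4}
read y: {s0, s1, s4}
read y: {s0, s1, s2, s4}
read y: {s0, s1, s2, s3, s4}
Final reachable set {s0, s1, s2, s3, s4} has 5 states.

5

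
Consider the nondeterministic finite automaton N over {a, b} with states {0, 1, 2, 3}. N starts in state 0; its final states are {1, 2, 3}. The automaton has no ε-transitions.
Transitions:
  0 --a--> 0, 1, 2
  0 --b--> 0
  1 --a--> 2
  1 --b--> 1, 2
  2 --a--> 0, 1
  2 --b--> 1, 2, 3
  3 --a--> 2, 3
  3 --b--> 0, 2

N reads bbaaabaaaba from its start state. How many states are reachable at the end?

Start: {0}
read b: {0}
read b: {0}
read a: {0, 1, 2}
read a: {0, 1, 2}
read a: {0, 1, 2}
read b: {0, 1, 2, 3}
read a: {0, 1, 2, 3}
read a: {0, 1, 2, 3}
read a: {0, 1, 2, 3}
read b: {0, 1, 2, 3}
read a: {0, 1, 2, 3}
Final reachable set {0, 1, 2, 3} has 4 states.

4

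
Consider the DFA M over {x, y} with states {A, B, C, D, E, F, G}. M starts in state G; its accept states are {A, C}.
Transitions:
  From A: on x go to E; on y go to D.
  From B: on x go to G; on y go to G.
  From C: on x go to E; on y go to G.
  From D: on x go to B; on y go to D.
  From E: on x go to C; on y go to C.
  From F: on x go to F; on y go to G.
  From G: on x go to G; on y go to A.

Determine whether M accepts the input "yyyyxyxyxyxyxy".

accepted

G --y--> A
A --y--> D
D --y--> D
D --y--> D
D --x--> B
B --y--> G
G --x--> G
G --y--> A
A --x--> E
E --y--> C
C --x--> E
E --y--> C
C --x--> E
E --y--> C
End in state C, which is an accepting state.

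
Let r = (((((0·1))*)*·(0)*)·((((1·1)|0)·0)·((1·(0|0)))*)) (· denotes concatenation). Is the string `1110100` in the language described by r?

no

No split of 1110100 into u·v has ((((0·1))*)*·(0)*) matching u and ((((1·1)|0)·0)·((1·(0|0)))*) matching v.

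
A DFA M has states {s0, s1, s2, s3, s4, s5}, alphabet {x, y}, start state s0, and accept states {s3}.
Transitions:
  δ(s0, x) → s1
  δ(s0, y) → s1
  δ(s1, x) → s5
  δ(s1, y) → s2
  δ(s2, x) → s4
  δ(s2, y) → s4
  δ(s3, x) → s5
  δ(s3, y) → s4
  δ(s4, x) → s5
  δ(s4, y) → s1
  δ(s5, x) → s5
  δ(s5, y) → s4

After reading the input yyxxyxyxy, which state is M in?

s4

s0 --y--> s1
s1 --y--> s2
s2 --x--> s4
s4 --x--> s5
s5 --y--> s4
s4 --x--> s5
s5 --y--> s4
s4 --x--> s5
s5 --y--> s4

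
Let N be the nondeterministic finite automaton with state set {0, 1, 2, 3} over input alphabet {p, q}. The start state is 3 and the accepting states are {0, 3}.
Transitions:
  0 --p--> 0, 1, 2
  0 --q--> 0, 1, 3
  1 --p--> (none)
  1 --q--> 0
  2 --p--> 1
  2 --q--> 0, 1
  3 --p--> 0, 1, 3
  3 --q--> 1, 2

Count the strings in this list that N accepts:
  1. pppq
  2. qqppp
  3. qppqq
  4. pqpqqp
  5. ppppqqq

pppq: accepted
qqppp: accepted
qppqq: rejected
pqpqqp: accepted
ppppqqq: accepted

4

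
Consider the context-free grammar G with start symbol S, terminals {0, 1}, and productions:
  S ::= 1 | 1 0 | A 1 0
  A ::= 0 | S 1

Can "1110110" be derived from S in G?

S ⇒ A10 ⇒ S110 ⇒ A10110 ⇒ S110110 ⇒ 1110110

yes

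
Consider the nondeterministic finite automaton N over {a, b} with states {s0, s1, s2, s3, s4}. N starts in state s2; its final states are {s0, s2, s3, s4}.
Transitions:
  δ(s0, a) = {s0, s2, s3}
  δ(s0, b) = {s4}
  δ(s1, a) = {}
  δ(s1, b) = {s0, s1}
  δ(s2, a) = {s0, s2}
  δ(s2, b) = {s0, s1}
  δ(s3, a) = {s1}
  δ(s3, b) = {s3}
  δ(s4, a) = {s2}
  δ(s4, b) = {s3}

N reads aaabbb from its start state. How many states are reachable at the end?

4

Start: {s2}
read a: {s0, s2}
read a: {s0, s2, s3}
read a: {s0, s1, s2, s3}
read b: {s0, s1, s3, s4}
read b: {s0, s1, s3, s4}
read b: {s0, s1, s3, s4}
Final reachable set {s0, s1, s3, s4} has 4 states.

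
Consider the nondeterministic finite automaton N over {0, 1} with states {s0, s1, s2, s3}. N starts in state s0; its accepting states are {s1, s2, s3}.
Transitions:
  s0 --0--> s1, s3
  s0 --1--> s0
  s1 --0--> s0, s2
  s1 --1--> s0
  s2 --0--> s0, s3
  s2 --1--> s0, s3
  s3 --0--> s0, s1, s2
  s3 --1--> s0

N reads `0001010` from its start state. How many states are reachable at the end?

Start: {s0}
read 0: {s1, s3}
read 0: {s0, s1, s2}
read 0: {s0, s1, s2, s3}
read 1: {s0, s3}
read 0: {s0, s1, s2, s3}
read 1: {s0, s3}
read 0: {s0, s1, s2, s3}
Final reachable set {s0, s1, s2, s3} has 4 states.

4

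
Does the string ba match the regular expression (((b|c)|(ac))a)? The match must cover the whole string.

Split as b·a: ((b|c)|(ac)) matches b and a matches a.

yes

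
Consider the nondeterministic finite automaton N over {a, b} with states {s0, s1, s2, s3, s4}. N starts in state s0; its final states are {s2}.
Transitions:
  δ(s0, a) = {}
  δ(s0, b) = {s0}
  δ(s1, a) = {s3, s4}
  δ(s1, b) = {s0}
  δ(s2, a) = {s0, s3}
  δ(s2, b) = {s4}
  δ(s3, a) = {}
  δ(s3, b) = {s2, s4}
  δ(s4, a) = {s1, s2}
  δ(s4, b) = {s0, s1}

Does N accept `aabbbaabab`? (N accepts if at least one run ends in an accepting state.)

rejected

Start: {s0}
read a: {}
The reachable set is empty and stays empty for the remaining 9 symbols.
Reachable ∩ accepting = {} — empty.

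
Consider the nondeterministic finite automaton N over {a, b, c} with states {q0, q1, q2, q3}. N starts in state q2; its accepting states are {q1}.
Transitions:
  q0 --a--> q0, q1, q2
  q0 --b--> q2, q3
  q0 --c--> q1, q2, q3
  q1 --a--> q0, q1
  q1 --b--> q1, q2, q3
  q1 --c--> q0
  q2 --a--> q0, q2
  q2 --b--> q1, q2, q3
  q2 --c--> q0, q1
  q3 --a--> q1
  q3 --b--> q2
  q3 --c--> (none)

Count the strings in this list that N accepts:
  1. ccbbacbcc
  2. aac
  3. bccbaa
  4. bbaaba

4

ccbbacbcc: accepted
aac: accepted
bccbaa: accepted
bbaaba: accepted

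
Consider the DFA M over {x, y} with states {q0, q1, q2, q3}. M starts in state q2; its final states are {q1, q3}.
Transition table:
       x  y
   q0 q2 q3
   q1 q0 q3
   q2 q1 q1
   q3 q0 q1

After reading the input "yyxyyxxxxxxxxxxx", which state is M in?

q2 --y--> q1
q1 --y--> q3
q3 --x--> q0
q0 --y--> q3
q3 --y--> q1
q1 --x--> q0
q0 --x--> q2
q2 --x--> q1
q1 --x--> q0
q0 --x--> q2
q2 --x--> q1
q1 --x--> q0
q0 --x--> q2
q2 --x--> q1
q1 --x--> q0
q0 --x--> q2

q2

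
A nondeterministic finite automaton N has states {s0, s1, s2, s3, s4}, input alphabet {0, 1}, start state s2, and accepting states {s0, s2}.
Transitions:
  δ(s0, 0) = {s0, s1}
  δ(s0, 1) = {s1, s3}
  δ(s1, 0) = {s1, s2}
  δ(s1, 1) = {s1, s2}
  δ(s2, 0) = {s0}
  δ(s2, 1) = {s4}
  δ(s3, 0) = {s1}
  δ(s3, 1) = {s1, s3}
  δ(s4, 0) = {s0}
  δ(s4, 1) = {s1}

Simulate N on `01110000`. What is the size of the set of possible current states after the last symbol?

3

Start: {s2}
read 0: {s0}
read 1: {s1, s3}
read 1: {s1, s2, s3}
read 1: {s1, s2, s3, s4}
read 0: {s0, s1, s2}
read 0: {s0, s1, s2}
read 0: {s0, s1, s2}
read 0: {s0, s1, s2}
Final reachable set {s0, s1, s2} has 3 states.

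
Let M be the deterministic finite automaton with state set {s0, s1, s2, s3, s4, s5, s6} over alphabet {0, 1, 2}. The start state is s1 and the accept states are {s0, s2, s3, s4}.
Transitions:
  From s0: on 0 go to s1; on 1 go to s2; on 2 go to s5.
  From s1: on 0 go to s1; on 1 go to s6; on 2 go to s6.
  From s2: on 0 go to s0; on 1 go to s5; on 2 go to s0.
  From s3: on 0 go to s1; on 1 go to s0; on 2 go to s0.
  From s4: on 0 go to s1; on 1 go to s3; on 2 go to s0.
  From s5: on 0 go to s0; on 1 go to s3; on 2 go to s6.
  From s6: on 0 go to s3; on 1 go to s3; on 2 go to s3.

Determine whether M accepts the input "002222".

s1 --0--> s1
s1 --0--> s1
s1 --2--> s6
s6 --2--> s3
s3 --2--> s0
s0 --2--> s5
End in state s5, which is not an accepting state.

rejected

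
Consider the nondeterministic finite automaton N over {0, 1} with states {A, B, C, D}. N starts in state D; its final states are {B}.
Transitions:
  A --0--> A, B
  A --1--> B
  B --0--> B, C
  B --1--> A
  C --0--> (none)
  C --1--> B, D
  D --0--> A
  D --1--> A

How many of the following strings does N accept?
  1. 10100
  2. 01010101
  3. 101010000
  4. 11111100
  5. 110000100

10100: accepted
01010101: accepted
101010000: accepted
11111100: accepted
110000100: accepted

5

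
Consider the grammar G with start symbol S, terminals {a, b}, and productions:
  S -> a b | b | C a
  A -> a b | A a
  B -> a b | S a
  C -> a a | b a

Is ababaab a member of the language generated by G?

no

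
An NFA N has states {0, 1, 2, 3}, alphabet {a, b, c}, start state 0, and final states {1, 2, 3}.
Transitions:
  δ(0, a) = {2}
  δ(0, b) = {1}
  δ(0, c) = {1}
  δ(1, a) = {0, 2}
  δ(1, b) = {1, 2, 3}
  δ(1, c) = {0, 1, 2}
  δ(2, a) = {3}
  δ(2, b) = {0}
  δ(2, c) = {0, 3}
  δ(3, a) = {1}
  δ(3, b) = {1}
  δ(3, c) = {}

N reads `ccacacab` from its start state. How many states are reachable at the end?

Start: {0}
read c: {1}
read c: {0, 1, 2}
read a: {0, 2, 3}
read c: {0, 1, 3}
read a: {0, 1, 2}
read c: {0, 1, 2, 3}
read a: {0, 1, 2, 3}
read b: {0, 1, 2, 3}
Final reachable set {0, 1, 2, 3} has 4 states.

4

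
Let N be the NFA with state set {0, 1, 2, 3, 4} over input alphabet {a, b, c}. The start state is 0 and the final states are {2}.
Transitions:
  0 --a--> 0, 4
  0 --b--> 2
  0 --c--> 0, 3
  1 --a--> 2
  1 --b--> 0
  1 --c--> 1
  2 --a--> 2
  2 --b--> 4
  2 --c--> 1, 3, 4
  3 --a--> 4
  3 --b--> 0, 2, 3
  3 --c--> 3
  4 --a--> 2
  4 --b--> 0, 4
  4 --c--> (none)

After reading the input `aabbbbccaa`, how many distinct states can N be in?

3

Start: {0}
read a: {0, 4}
read a: {0, 2, 4}
read b: {0, 2, 4}
read b: {0, 2, 4}
read b: {0, 2, 4}
read b: {0, 2, 4}
read c: {0, 1, 3, 4}
read c: {0, 1, 3}
read a: {0, 2, 4}
read a: {0, 2, 4}
Final reachable set {0, 2, 4} has 3 states.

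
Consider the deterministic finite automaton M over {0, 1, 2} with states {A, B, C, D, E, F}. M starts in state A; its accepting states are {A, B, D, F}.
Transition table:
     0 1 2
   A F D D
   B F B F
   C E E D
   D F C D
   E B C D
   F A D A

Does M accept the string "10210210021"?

rejected

A --1--> D
D --0--> F
F --2--> A
A --1--> D
D --0--> F
F --2--> A
A --1--> D
D --0--> F
F --0--> A
A --2--> D
D --1--> C
End in state C, which is not an accepting state.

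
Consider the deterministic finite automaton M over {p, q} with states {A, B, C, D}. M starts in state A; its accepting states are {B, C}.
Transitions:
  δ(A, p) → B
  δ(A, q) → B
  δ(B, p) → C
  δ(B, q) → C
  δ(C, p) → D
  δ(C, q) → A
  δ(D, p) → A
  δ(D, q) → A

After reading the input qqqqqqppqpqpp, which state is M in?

A --q--> B
B --q--> C
C --q--> A
A --q--> B
B --q--> C
C --q--> A
A --p--> B
B --p--> C
C --q--> A
A --p--> B
B --q--> C
C --p--> D
D --p--> A

A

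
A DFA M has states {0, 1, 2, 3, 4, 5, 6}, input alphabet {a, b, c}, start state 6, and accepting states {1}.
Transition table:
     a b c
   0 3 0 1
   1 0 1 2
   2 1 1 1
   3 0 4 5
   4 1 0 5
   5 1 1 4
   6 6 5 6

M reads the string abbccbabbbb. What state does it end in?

0

6 --a--> 6
6 --b--> 5
5 --b--> 1
1 --c--> 2
2 --c--> 1
1 --b--> 1
1 --a--> 0
0 --b--> 0
0 --b--> 0
0 --b--> 0
0 --b--> 0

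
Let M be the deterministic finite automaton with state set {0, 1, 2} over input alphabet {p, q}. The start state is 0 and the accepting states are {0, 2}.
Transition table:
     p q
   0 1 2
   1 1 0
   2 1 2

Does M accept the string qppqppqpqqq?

accepted

0 --q--> 2
2 --p--> 1
1 --p--> 1
1 --q--> 0
0 --p--> 1
1 --p--> 1
1 --q--> 0
0 --p--> 1
1 --q--> 0
0 --q--> 2
2 --q--> 2
End in state 2, which is an accepting state.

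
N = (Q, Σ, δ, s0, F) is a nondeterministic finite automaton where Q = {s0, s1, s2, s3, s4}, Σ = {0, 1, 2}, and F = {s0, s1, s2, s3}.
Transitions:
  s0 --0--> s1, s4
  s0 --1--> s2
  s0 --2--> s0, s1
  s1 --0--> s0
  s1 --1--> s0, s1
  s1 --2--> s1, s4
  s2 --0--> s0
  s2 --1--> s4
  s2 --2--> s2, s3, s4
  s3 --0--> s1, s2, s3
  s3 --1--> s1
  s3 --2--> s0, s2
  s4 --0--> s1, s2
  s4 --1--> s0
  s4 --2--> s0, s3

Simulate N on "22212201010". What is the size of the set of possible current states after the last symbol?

4

Start: {s0}
read 2: {s0, s1}
read 2: {s0, s1, s4}
read 2: {s0, s1, s3, s4}
read 1: {s0, s1, s2}
read 2: {s0, s1, s2, s3, s4}
read 2: {s0, s1, s2, s3, s4}
read 0: {s0, s1, s2, s3, s4}
read 1: {s0, s1, s2, s4}
read 0: {s0, s1, s2, s4}
read 1: {s0, s1, s2, s4}
read 0: {s0, s1, s2, s4}
Final reachable set {s0, s1, s2, s4} has 4 states.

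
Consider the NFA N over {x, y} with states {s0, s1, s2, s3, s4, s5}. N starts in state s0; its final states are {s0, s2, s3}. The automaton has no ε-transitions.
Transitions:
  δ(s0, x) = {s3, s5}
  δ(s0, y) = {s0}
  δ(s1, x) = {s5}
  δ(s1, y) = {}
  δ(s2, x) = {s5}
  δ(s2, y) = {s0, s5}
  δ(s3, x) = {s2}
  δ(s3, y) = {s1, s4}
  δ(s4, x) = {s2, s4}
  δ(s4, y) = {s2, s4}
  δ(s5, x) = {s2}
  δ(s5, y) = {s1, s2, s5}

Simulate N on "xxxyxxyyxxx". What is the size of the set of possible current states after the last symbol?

2

Start: {s0}
read x: {s3, s5}
read x: {s2}
read x: {s5}
read y: {s1, s2, s5}
read x: {s2, s5}
read x: {s2, s5}
read y: {s0, s1, s2, s5}
read y: {s0, s1, s2, s5}
read x: {s2, s3, s5}
read x: {s2, s5}
read x: {s2, s5}
Final reachable set {s2, s5} has 2 states.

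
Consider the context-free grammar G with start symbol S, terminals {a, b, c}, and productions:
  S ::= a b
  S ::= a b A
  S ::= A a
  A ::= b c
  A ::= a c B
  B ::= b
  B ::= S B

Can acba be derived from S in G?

S ⇒ Aa ⇒ acBa ⇒ acba

yes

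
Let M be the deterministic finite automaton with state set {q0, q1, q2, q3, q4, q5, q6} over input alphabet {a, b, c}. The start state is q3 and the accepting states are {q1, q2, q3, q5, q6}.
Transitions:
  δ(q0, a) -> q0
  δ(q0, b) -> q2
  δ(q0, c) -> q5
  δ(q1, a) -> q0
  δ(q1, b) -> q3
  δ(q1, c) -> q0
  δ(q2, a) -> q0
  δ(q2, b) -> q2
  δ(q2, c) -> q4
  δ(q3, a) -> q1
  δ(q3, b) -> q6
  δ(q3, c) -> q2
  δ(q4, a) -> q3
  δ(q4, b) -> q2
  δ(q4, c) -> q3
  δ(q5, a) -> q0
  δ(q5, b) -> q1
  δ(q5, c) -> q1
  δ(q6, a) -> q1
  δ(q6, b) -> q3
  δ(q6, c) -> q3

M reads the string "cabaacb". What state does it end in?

q1

q3 --c--> q2
q2 --a--> q0
q0 --b--> q2
q2 --a--> q0
q0 --a--> q0
q0 --c--> q5
q5 --b--> q1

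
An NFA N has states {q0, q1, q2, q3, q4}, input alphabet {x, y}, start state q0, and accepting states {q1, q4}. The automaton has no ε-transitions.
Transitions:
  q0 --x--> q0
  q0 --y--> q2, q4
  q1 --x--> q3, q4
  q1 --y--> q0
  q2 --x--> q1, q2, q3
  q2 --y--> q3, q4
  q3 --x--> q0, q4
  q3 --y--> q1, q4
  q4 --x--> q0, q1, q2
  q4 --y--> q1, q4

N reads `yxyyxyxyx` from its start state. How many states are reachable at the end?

5

Start: {q0}
read y: {q2, q4}
read x: {q0, q1, q2, q3}
read y: {q0, q1, q2, q3, q4}
read y: {q0, q1, q2, q3, q4}
read x: {q0, q1, q2, q3, q4}
read y: {q0, q1, q2, q3, q4}
read x: {q0, q1, q2, q3, q4}
read y: {q0, q1, q2, q3, q4}
read x: {q0, q1, q2, q3, q4}
Final reachable set {q0, q1, q2, q3, q4} has 5 states.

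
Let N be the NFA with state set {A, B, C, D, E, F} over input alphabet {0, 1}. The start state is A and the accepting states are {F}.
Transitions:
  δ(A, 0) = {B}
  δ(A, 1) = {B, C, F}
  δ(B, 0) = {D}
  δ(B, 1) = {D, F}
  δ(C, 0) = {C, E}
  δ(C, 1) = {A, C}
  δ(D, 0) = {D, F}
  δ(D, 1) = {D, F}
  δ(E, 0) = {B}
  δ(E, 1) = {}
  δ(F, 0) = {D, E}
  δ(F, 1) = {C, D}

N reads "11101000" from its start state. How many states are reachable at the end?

5

Start: {A}
read 1: {B, C, F}
read 1: {A, C, D, F}
read 1: {A, B, C, D, F}
read 0: {B, C, D, E, F}
read 1: {A, C, D, F}
read 0: {B, C, D, E, F}
read 0: {B, C, D, E, F}
read 0: {B, C, D, E, F}
Final reachable set {B, C, D, E, F} has 5 states.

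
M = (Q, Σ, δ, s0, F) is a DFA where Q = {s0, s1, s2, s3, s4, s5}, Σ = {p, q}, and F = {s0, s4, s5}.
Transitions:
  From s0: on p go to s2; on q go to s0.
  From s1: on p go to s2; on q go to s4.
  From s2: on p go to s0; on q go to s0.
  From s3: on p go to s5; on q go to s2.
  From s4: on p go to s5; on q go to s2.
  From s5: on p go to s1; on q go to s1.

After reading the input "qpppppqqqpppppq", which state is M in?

s0

s0 --q--> s0
s0 --p--> s2
s2 --p--> s0
s0 --p--> s2
s2 --p--> s0
s0 --p--> s2
s2 --q--> s0
s0 --q--> s0
s0 --q--> s0
s0 --p--> s2
s2 --p--> s0
s0 --p--> s2
s2 --p--> s0
s0 --p--> s2
s2 --q--> s0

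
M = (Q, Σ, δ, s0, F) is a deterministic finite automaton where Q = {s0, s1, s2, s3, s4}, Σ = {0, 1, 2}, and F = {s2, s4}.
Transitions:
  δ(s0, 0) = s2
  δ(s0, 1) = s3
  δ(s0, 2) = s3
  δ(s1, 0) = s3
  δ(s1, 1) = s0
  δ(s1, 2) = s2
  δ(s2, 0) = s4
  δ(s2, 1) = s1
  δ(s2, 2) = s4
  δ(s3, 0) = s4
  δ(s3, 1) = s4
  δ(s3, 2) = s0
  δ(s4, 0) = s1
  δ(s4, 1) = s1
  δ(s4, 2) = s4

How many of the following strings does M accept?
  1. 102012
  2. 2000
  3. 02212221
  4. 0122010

102012: rejected
2000: rejected
02212221: rejected
0122010: accepted

1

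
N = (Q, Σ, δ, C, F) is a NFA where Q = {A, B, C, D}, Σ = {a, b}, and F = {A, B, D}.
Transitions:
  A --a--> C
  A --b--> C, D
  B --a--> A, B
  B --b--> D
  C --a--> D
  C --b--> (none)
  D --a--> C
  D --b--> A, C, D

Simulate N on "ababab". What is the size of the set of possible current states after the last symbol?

3

Start: {C}
read a: {D}
read b: {A, C, D}
read a: {C, D}
read b: {A, C, D}
read a: {C, D}
read b: {A, C, D}
Final reachable set {A, C, D} has 3 states.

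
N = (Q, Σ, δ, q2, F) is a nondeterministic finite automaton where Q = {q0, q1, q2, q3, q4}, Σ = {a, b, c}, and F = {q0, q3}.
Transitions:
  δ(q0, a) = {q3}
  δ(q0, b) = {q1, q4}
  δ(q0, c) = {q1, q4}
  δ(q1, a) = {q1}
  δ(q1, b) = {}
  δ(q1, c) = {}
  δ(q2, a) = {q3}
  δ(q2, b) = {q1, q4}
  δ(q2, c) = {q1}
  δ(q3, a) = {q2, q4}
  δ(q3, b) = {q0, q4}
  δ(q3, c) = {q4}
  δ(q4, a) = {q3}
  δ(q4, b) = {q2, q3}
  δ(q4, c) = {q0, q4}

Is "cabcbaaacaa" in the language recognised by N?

rejected

Start: {q2}
read c: {q1}
read a: {q1}
read b: {}
The reachable set is empty and stays empty for the remaining 8 symbols.
Reachable ∩ accepting = {} — empty.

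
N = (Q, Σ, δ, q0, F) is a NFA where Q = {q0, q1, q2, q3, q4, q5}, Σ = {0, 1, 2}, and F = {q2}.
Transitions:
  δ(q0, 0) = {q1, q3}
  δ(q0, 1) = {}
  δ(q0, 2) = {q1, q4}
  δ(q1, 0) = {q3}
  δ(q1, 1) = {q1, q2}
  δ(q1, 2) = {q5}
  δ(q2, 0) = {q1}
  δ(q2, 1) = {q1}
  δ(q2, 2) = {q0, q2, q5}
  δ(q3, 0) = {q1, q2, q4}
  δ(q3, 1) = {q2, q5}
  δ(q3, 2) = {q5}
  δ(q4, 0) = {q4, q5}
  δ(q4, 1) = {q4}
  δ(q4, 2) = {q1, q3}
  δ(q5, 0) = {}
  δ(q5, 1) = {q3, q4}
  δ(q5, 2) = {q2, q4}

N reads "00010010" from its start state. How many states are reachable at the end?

5

Start: {q0}
read 0: {q1, q3}
read 0: {q1, q2, q3, q4}
read 0: {q1, q2, q3, q4, q5}
read 1: {q1, q2, q3, q4, q5}
read 0: {q1, q2, q3, q4, q5}
read 0: {q1, q2, q3, q4, q5}
read 1: {q1, q2, q3, q4, q5}
read 0: {q1, q2, q3, q4, q5}
Final reachable set {q1, q2, q3, q4, q5} has 5 states.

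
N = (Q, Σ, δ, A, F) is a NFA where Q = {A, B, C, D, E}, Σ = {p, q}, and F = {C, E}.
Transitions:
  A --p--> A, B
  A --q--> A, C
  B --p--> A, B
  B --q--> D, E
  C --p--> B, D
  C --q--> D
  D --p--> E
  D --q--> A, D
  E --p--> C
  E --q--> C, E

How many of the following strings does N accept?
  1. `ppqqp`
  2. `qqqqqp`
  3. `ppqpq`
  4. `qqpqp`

`ppqqp`: accepted
`qqqqqp`: accepted
`ppqpq`: accepted
`qqpqp`: accepted

4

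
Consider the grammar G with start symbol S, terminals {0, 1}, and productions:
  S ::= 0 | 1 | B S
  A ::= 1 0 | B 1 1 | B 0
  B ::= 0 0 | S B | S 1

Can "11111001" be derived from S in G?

S ⇒ BS ⇒ SBS ⇒ BSBS ⇒ S1SBS ⇒ BS1SBS ⇒ S1S1SBS ⇒ 11S1SBS ⇒ 1111SBS ⇒ 11111BS ⇒ 1111100S ⇒ 11111001

yes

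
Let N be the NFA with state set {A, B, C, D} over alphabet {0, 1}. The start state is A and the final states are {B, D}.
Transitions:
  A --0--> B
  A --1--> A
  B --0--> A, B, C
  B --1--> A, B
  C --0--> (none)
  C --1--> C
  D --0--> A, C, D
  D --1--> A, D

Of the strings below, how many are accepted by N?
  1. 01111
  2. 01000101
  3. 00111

3

01111: accepted
01000101: accepted
00111: accepted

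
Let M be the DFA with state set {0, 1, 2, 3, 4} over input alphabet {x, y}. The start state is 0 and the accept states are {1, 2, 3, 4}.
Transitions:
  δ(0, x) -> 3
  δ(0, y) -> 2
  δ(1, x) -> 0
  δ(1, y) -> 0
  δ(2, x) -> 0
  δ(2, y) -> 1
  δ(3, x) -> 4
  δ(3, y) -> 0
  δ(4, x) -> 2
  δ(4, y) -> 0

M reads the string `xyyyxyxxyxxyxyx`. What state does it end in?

0 --x--> 3
3 --y--> 0
0 --y--> 2
2 --y--> 1
1 --x--> 0
0 --y--> 2
2 --x--> 0
0 --x--> 3
3 --y--> 0
0 --x--> 3
3 --x--> 4
4 --y--> 0
0 --x--> 3
3 --y--> 0
0 --x--> 3

3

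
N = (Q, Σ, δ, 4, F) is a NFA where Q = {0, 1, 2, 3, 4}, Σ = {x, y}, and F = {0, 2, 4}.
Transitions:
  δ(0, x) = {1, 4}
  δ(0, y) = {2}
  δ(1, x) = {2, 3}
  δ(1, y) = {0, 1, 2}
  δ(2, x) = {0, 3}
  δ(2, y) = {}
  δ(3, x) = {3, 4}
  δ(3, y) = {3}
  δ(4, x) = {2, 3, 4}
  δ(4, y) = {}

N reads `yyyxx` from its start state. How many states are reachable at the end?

Start: {4}
read y: {}
The reachable set is empty and stays empty for the remaining 4 symbols.
Final reachable set {} has 0 states.

0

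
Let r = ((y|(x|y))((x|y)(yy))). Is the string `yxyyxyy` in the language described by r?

No split of yxyyxyy into u·v has (y|(x|y)) matching u and ((x|y)(yy)) matching v.

no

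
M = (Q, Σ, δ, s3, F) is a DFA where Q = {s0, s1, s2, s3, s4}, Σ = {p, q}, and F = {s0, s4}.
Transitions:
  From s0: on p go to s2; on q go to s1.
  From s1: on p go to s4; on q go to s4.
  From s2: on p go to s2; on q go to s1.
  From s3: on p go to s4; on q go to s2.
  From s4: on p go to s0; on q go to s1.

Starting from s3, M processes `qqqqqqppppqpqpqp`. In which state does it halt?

s4

s3 --q--> s2
s2 --q--> s1
s1 --q--> s4
s4 --q--> s1
s1 --q--> s4
s4 --q--> s1
s1 --p--> s4
s4 --p--> s0
s0 --p--> s2
s2 --p--> s2
s2 --q--> s1
s1 --p--> s4
s4 --q--> s1
s1 --p--> s4
s4 --q--> s1
s1 --p--> s4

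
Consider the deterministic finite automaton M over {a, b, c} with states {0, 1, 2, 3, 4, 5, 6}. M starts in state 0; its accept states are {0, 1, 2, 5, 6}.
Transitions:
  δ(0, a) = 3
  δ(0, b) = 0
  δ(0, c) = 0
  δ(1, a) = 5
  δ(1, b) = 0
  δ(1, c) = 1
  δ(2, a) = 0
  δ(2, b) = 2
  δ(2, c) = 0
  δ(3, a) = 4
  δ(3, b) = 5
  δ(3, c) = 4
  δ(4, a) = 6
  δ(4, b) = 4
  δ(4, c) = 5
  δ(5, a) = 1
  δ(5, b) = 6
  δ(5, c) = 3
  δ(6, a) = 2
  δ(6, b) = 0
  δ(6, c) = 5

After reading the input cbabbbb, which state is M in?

0

0 --c--> 0
0 --b--> 0
0 --a--> 3
3 --b--> 5
5 --b--> 6
6 --b--> 0
0 --b--> 0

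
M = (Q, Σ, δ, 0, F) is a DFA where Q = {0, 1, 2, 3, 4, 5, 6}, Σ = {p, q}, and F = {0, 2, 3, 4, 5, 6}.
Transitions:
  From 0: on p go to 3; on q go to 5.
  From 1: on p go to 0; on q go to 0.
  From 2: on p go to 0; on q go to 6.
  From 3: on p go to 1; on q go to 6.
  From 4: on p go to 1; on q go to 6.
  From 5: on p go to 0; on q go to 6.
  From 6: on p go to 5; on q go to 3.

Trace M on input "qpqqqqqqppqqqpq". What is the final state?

0 --q--> 5
5 --p--> 0
0 --q--> 5
5 --q--> 6
6 --q--> 3
3 --q--> 6
6 --q--> 3
3 --q--> 6
6 --p--> 5
5 --p--> 0
0 --q--> 5
5 --q--> 6
6 --q--> 3
3 --p--> 1
1 --q--> 0

0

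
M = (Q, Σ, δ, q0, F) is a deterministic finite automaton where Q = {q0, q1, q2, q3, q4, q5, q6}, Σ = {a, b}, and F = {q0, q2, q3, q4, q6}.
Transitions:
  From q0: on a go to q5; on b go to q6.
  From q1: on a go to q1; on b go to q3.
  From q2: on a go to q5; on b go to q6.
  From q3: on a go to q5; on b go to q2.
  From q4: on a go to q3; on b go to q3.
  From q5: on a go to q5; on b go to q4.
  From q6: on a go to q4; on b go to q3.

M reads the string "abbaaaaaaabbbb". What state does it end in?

q0 --a--> q5
q5 --b--> q4
q4 --b--> q3
q3 --a--> q5
q5 --a--> q5
q5 --a--> q5
q5 --a--> q5
q5 --a--> q5
q5 --a--> q5
q5 --a--> q5
q5 --b--> q4
q4 --b--> q3
q3 --b--> q2
q2 --b--> q6

q6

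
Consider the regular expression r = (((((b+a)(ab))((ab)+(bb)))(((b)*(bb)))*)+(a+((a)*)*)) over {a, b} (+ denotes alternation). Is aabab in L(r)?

yes

The left alternative ((((b+a)(ab))((ab)+(bb)))(((b)*(bb)))*) matches aabab.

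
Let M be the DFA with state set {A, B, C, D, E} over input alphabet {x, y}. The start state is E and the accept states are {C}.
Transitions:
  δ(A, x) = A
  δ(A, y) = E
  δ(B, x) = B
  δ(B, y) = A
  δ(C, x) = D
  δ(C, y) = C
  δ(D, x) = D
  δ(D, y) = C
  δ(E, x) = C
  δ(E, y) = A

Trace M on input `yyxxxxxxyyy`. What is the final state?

C

E --y--> A
A --y--> E
E --x--> C
C --x--> D
D --x--> D
D --x--> D
D --x--> D
D --x--> D
D --y--> C
C --y--> C
C --y--> C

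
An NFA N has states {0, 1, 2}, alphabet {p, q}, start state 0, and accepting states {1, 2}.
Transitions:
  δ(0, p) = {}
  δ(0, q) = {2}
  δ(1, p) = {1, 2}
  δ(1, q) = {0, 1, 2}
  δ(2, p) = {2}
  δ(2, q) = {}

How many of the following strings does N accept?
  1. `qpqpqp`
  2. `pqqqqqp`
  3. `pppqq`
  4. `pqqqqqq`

`qpqpqp`: rejected
`pqqqqqp`: rejected
`pppqq`: rejected
`pqqqqqq`: rejected

0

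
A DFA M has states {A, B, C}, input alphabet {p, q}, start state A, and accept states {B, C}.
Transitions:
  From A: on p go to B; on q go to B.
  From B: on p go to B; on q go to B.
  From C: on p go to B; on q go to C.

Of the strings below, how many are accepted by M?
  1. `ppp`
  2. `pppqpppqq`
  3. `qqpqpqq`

`ppp`: accepted
`pppqpppqq`: accepted
`qqpqpqq`: accepted

3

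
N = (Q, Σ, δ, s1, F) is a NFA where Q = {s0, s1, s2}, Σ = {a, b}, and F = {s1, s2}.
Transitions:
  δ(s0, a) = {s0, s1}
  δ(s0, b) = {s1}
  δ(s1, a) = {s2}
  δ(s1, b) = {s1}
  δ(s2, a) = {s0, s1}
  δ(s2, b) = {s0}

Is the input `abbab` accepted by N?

Start: {s1}
read a: {s2}
read b: {s0}
read b: {s1}
read a: {s2}
read b: {s0}
Reachable ∩ accepting = {} — empty.

rejected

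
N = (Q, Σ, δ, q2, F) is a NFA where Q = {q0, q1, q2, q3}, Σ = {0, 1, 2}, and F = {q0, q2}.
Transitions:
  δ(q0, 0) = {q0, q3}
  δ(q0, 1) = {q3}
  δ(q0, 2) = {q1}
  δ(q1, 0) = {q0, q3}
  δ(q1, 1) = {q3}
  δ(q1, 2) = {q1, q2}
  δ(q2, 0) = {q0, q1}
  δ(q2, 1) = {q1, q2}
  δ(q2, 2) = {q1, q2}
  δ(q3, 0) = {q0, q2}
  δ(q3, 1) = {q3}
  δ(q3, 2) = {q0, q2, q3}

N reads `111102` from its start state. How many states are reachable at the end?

4

Start: {q2}
read 1: {q1, q2}
read 1: {q1, q2, q3}
read 1: {q1, q2, q3}
read 1: {q1, q2, q3}
read 0: {q0, q1, q2, q3}
read 2: {q0, q1, q2, q3}
Final reachable set {q0, q1, q2, q3} has 4 states.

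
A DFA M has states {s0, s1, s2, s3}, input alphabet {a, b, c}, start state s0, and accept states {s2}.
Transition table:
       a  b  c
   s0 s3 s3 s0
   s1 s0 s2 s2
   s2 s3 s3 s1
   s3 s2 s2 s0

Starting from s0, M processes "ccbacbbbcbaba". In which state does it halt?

s0 --c--> s0
s0 --c--> s0
s0 --b--> s3
s3 --a--> s2
s2 --c--> s1
s1 --b--> s2
s2 --b--> s3
s3 --b--> s2
s2 --c--> s1
s1 --b--> s2
s2 --a--> s3
s3 --b--> s2
s2 --a--> s3

s3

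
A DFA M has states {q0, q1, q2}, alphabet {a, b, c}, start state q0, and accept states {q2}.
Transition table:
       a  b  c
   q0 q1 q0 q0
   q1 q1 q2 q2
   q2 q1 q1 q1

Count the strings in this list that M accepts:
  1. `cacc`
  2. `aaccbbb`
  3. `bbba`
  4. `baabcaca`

`cacc`: rejected
`aaccbbb`: accepted
`bbba`: rejected
`baabcaca`: rejected

1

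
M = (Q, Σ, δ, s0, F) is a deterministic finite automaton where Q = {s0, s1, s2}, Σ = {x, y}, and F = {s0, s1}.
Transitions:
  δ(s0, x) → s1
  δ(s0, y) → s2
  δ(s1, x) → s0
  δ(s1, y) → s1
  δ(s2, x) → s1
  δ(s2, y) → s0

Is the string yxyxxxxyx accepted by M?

accepted

s0 --y--> s2
s2 --x--> s1
s1 --y--> s1
s1 --x--> s0
s0 --x--> s1
s1 --x--> s0
s0 --x--> s1
s1 --y--> s1
s1 --x--> s0
End in state s0, which is an accepting state.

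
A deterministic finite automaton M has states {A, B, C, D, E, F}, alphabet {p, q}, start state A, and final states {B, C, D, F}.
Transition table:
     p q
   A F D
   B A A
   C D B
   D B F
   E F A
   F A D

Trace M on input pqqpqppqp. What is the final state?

B

A --p--> F
F --q--> D
D --q--> F
F --p--> A
A --q--> D
D --p--> B
B --p--> A
A --q--> D
D --p--> B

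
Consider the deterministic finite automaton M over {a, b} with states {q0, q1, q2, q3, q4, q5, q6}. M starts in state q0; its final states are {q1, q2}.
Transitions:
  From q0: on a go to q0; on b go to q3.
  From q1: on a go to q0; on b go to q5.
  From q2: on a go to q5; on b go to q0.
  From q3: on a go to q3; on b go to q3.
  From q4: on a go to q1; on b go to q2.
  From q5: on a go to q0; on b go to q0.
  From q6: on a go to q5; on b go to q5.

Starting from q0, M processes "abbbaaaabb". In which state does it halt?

q0 --a--> q0
q0 --b--> q3
q3 --b--> q3
q3 --b--> q3
q3 --a--> q3
q3 --a--> q3
q3 --a--> q3
q3 --a--> q3
q3 --b--> q3
q3 --b--> q3

q3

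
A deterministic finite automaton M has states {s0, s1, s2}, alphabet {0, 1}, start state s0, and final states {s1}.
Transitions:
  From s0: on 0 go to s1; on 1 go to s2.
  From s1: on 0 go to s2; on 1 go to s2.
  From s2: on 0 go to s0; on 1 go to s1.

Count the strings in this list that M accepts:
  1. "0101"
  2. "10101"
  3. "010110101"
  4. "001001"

"0101": rejected
"10101": rejected
"010110101": accepted
"001001": rejected

1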